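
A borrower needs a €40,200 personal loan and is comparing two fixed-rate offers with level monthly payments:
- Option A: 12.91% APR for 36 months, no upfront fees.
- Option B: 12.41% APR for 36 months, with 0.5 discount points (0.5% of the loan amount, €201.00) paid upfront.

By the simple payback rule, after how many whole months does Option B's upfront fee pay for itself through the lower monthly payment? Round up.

Option A: monthly rate = 12.91%/12 = 0.0107583; payment = 40,200 × 0.0107583 / (1 − (1+0.0107583)^−36) = €1,352.75.
Option B: monthly rate = 12.41%/12 = 0.0103417; payment = 40,200 × 0.0103417 / (1 − (1+0.0103417)^−36) = €1,343.10.
Monthly savings = €1,352.75 − €1,343.10 = €9.65.
Break-even = €201.00 / €9.65 = 20.83 → 21 months.

21 months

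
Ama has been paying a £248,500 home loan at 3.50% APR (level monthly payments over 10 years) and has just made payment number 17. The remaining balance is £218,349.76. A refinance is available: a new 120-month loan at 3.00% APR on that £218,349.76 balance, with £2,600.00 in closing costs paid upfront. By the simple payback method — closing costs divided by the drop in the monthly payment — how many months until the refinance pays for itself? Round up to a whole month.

Current payment = 248,500 × 3.5%/12 / (1 − (1+0.0029167)^−120) = £2,457.31.
Refinanced payment = 218,349.76 × 0.0025000 / (1 − (1+0.0025000)^−120) = £2,108.40.
Monthly savings = £2,457.31 − £2,108.40 = £348.91.
Break-even = £2,600.00 / £348.91 = 7.45 → 8 months.

8 months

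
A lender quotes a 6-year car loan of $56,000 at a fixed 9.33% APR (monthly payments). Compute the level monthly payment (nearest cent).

$1,018.63

Monthly rate = 9.33%/12 = 0.0077750; payment = 56,000 × 0.0077750 / (1 − (1+0.0077750)^−72) = $1,018.63.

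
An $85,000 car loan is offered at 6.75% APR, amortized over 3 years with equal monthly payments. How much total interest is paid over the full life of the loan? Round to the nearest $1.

At 6.75% the monthly rate is 0.0056250, so the payment is 85,000 × 0.0056250 / (1 − 1.0056250^−36) = $2,614.85.
Total paid = 36 × $2,614.85 = $94,134.60; interest = $94,134.60 − $85,000 = $9,134.60.

$9,135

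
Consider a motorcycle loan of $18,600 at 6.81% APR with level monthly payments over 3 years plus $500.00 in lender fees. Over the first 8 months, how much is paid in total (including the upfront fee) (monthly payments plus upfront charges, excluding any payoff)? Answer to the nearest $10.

$5,080

Monthly rate = 6.81%/12 = 0.0056750; payment = 18,600 × 0.0056750 / (1 − (1+0.0056750)^−36) = $572.70.
Total outlay = 8 × $572.70 + $500.00 = $5,081.60.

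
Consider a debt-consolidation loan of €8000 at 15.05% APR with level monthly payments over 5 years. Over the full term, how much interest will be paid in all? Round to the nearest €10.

Monthly rate = 15.05%/12 = 0.0125417; payment = 8,000 × 0.0125417 / (1 − (1+0.0125417)^−60) = €190.53.
Total paid = 60 × €190.53 = €11,431.80; interest = €11,431.80 − €8,000 = €3,431.80.

€3,430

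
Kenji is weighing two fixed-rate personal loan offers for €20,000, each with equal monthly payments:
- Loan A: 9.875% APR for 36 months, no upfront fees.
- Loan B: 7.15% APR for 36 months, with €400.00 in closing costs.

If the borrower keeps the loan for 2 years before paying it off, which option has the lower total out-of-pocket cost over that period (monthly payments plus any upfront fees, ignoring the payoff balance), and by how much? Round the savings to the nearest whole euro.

Loan B by €206

Loan A: monthly rate = 9.875%/12 = 0.0082292; payment = 20,000 × 0.0082292 / (1 − (1+0.0082292)^−36) = €644.17.
Loan B: at 7.15% the monthly rate is 0.0059583, so the payment is 20,000 × 0.0059583 / (1 − 1.0059583^−36) = €618.91.
Over 24 months: Loan A costs 24 × €644.17 = €15,460.08; Loan B costs 24 × €618.91 + €400.00 = €15,253.84.
Loan B is cheaper by €15,460.08 − €15,253.84 = €206.24.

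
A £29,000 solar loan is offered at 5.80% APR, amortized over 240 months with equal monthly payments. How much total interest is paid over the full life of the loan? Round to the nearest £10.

At 5.80% the monthly rate is 0.0048333, so the payment is 29,000 × 0.0048333 / (1 − 1.0048333^−240) = £204.43.
Total paid = 240 × £204.43 = £49,063.20; interest = £49,063.20 − £29,000 = £20,063.20.

£20,060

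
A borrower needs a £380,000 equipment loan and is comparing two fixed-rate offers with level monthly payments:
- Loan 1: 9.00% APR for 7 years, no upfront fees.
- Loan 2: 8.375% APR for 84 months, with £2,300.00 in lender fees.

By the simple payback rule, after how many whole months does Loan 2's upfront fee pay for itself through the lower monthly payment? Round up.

20 months

Loan 1: at 9.00% the monthly rate is 0.0075000, so the payment is 380,000 × 0.0075000 / (1 − 1.0075000^−84) = £6,113.85.
Loan 2: monthly rate = 8.375%/12 = 0.0069792; payment = 380,000 × 0.0069792 / (1 − (1+0.0069792)^−84) = £5,994.01.
Monthly savings = £6,113.85 − £5,994.01 = £119.84.
Break-even = £2,300.00 / £119.84 = 19.19 → 20 months.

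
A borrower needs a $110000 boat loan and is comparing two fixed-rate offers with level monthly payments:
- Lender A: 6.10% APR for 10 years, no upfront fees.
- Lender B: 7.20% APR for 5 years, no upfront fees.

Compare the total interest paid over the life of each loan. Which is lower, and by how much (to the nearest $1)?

Lender A: at 6.10% the monthly rate is 0.0050833, so the payment is 110,000 × 0.0050833 / (1 − 1.0050833^−120) = $1,226.76.
Total interest on Lender A = 120 × $1,226.76 − $110,000 = $37,211.20.
Lender B: monthly rate = 7.2%/12 = 0.0060000; payment = 110,000 × 0.0060000 / (1 − (1+0.0060000)^−60) = $2,188.53.
Total interest on Lender B = 60 × $2,188.53 − $110,000 = $21,311.80.
Lender B is lower by $15,899.40.

Lender B by $15,899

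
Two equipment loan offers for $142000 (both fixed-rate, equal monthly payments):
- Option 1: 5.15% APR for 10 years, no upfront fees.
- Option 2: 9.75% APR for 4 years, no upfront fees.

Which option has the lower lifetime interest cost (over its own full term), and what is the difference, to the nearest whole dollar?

Option 1: at 5.15% the monthly rate is 0.0042917, so the payment is 142,000 × 0.0042917 / (1 − 1.0042917^−120) = $1,516.56.
Total interest on Option 1 = 120 × $1,516.56 − $142,000 = $39,987.20.
Option 2: at 9.75% the monthly rate is 0.0081250, so the payment is 142,000 × 0.0081250 / (1 − 1.0081250^−48) = $3,584.46.
Total interest on Option 2 = 48 × $3,584.46 − $142,000 = $30,054.08.
Option 2 is lower by $9,933.12.

Option 2 by $9,933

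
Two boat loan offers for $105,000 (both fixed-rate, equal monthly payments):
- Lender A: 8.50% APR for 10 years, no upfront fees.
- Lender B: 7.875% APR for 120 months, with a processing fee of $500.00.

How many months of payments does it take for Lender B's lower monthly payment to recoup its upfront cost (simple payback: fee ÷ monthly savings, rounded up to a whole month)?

Lender A: at 8.50% the monthly rate is 0.0070833, so the payment is 105,000 × 0.0070833 / (1 − 1.0070833^−120) = $1,301.85.
Lender B: at 7.875% the monthly rate is 0.0065625, so the payment is 105,000 × 0.0065625 / (1 − 1.0065625^−120) = $1,267.02.
Monthly savings = $1,301.85 − $1,267.02 = $34.83.
Break-even = $500.00 / $34.83 = 14.36 → 15 months.

15 months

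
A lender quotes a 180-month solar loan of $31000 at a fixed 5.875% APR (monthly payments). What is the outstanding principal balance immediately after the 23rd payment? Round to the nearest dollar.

$28,384

With monthly rate i = 5.875%/12 = 0.0048958, the balance after k of n payments is P · [(1+i)^n − (1+i)^k] / [(1+i)^n − 1].
(1+0.0048958)^180 = 2.40873036 and (1+0.0048958)^23 = 1.11888138, so the balance is 31,000 × (2.40873036 − 1.11888138) / (2.40873036 − 1) = $28,383.94.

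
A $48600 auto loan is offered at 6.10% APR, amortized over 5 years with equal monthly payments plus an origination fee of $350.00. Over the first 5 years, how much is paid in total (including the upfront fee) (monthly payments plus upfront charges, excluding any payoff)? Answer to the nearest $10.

$56,860

At 6.10% the monthly rate is 0.0050833, so the payment is 48,600 × 0.0050833 / (1 − 1.0050833^−60) = $941.84.
Total outlay = 60 × $941.84 + $350.00 = $56,860.40.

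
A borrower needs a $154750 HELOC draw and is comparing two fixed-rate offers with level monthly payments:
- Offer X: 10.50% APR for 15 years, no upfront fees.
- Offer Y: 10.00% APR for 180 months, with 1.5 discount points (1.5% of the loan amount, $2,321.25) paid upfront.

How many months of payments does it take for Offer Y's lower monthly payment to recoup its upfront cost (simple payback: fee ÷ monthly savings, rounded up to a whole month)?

Offer X: at 10.50% the monthly rate is 0.0087500, so the payment is 154,750 × 0.0087500 / (1 − 1.0087500^−180) = $1,710.60.
Offer Y: at 10.00% the monthly rate is 0.0083333, so the payment is 154,750 × 0.0083333 / (1 − 1.0083333^−180) = $1,662.95.
Monthly savings = $1,710.60 − $1,662.95 = $47.65.
Break-even = $2,321.25 / $47.65 = 48.71 → 49 months.

49 months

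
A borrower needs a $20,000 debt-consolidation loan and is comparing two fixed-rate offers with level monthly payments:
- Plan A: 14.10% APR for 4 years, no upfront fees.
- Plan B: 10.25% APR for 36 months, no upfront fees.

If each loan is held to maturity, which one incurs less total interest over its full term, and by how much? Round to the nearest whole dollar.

Plan A: monthly rate = 14.1%/12 = 0.0117500; payment = 20,000 × 0.0117500 / (1 − (1+0.0117500)^−48) = $547.53.
Total interest on Plan A = 48 × $547.53 − $20,000 = $6,281.44.
Plan B: at 10.25% the monthly rate is 0.0085417, so the payment is 20,000 × 0.0085417 / (1 − 1.0085417^−36) = $647.69.
Total interest on Plan B = 36 × $647.69 − $20,000 = $3,316.84.
Plan B is lower by $2,964.60.

Plan B by $2,965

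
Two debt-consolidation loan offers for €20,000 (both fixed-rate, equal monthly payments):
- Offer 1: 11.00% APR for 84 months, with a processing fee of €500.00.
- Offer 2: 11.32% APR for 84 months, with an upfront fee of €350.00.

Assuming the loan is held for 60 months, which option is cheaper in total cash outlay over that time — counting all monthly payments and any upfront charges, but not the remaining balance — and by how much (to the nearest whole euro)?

Offer 1: monthly rate = 11%/12 = 0.0091667; payment = 20,000 × 0.0091667 / (1 − (1+0.0091667)^−84) = €342.45.
Offer 2: monthly rate = 11.32%/12 = 0.0094333; payment = 20,000 × 0.0094333 / (1 − (1+0.0094333)^−84) = €345.82.
Over 60 months: Offer 1 costs 60 × €342.45 + €500.00 = €21,047.00; Offer 2 costs 60 × €345.82 + €350.00 = €21,099.20.
Offer 1 is cheaper by €21,099.20 − €21,047.00 = €52.20.

Offer 1 by €52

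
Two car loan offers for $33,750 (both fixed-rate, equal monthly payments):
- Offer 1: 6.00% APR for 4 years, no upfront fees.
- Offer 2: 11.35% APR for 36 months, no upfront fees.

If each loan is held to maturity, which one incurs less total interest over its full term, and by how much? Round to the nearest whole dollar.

Offer 1: monthly rate = 6%/12 = 0.0050000; payment = 33,750 × 0.0050000 / (1 − (1+0.0050000)^−48) = $792.62.
Total interest on Offer 1 = 48 × $792.62 − $33,750 = $4,295.76.
Offer 2: at 11.35% the monthly rate is 0.0094583, so the payment is 33,750 × 0.0094583 / (1 − 1.0094583^−36) = $1,110.53.
Total interest on Offer 2 = 36 × $1,110.53 − $33,750 = $6,229.08.
Offer 1 is lower by $1,933.32.

Offer 1 by $1,933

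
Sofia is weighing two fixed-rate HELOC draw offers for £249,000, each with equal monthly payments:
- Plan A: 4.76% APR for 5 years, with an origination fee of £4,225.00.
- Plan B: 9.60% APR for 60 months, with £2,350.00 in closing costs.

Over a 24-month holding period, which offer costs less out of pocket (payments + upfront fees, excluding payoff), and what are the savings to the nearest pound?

Plan A by £11,806

Plan A: at 4.76% the monthly rate is 0.0039667, so the payment is 249,000 × 0.0039667 / (1 − 1.0039667^−60) = £4,671.61.
Plan B: monthly rate = 9.6%/12 = 0.0080000; payment = 249,000 × 0.0080000 / (1 − (1+0.0080000)^−60) = £5,241.64.
Over 24 months: Plan A costs 24 × £4,671.61 + £4,225.00 = £116,343.64; Plan B costs 24 × £5,241.64 + £2,350.00 = £128,149.36.
Plan A is cheaper by £128,149.36 − £116,343.64 = £11,805.72.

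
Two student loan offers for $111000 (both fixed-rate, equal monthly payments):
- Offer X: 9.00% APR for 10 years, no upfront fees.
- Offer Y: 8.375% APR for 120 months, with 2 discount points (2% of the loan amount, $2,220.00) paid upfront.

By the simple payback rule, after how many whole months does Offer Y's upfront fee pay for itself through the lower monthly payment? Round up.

60 months

Offer X: at 9.00% the monthly rate is 0.0075000, so the payment is 111,000 × 0.0075000 / (1 − 1.0075000^−120) = $1,406.10.
Offer Y: at 8.375% the monthly rate is 0.0069792, so the payment is 111,000 × 0.0069792 / (1 − 1.0069792^−120) = $1,368.83.
Monthly savings = $1,406.10 − $1,368.83 = $37.27.
Break-even = $2,220.00 / $37.27 = 59.57 → 60 months.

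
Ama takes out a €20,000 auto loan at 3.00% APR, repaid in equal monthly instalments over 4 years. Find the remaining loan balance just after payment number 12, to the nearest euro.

€15,222

With monthly rate i = 3%/12 = 0.0025000, the balance after k of n payments is P · [(1+i)^n − (1+i)^k] / [(1+i)^n − 1].
(1+0.0025000)^48 = 1.12732802 and (1+0.0025000)^12 = 1.03041596, so the balance is 20,000 × (1.12732802 − 1.03041596) / (1.12732802 − 1) = €15,222.43.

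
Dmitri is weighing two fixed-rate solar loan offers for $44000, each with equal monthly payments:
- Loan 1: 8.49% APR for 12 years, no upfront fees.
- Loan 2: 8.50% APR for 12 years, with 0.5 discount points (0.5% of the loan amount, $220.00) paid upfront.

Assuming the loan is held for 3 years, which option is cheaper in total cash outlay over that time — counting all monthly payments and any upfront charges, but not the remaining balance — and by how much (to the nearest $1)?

Loan 1: monthly rate = 8.49%/12 = 0.0070750; payment = 44,000 × 0.0070750 / (1 − (1+0.0070750)^−144) = $488.18.
Loan 2: at 8.50% the monthly rate is 0.0070833, so the payment is 44,000 × 0.0070833 / (1 − 1.0070833^−144) = $488.42.
Over 36 months: Loan 1 costs 36 × $488.18 = $17,574.48; Loan 2 costs 36 × $488.42 + $220.00 = $17,803.12.
Loan 1 is cheaper by $17,803.12 − $17,574.48 = $228.64.

Loan 1 by $229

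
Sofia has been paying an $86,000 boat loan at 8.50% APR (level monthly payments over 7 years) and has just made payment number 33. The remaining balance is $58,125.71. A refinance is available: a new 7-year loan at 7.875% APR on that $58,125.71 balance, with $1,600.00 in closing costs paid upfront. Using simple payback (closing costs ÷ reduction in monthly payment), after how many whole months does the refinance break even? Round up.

Current payment = 86,000 × 8.5%/12 / (1 − (1+0.0070833)^−84) = $1,361.94.
Refinanced payment = 58,125.71 × 0.0065625 / (1 − (1+0.0065625)^−84) = $902.34.
Monthly savings = $1,361.94 − $902.34 = $459.60.
Break-even = $1,600.00 / $459.60 = 3.48 → 4 months.

4 months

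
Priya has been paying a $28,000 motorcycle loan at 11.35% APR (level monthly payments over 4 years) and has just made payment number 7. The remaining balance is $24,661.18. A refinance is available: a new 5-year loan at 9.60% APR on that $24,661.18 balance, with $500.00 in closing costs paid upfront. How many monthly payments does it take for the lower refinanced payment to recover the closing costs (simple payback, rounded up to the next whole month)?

3 months

Current payment = 28,000 × 11.35%/12 / (1 − (1+0.0094583)^−48) = $728.44.
Refinanced payment = 24,661.18 × 0.0080000 / (1 − (1+0.0080000)^−60) = $519.14.
Monthly savings = $728.44 − $519.14 = $209.30.
Break-even = $500.00 / $209.30 = 2.39 → 3 months.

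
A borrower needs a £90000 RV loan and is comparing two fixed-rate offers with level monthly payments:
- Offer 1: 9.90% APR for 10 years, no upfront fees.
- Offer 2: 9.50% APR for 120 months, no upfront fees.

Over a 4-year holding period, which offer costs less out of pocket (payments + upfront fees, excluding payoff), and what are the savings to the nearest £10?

Offer 1: monthly rate = 9.9%/12 = 0.0082500; payment = 90,000 × 0.0082500 / (1 − (1+0.0082500)^−120) = £1,184.38.
Offer 2: at 9.50% the monthly rate is 0.0079167, so the payment is 90,000 × 0.0079167 / (1 − 1.0079167^−120) = £1,164.58.
Over 48 months: Offer 1 costs 48 × £1,184.38 = £56,850.24; Offer 2 costs 48 × £1,164.58 = £55,899.84.
Offer 2 is cheaper by £56,850.24 − £55,899.84 = £950.40.

Offer 2 by £950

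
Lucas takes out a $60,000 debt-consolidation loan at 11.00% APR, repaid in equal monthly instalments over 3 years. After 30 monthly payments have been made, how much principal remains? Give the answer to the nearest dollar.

With monthly rate i = 11%/12 = 0.0091667, the balance after k of n payments is P · [(1+i)^n − (1+i)^k] / [(1+i)^n − 1].
(1+0.0091667)^36 = 1.38887863 and (1+0.0091667)^30 = 1.31488240, so the balance is 60,000 × (1.38887863 − 1.31488240) / (1.38887863 − 1) = $11,416.86.

$11,417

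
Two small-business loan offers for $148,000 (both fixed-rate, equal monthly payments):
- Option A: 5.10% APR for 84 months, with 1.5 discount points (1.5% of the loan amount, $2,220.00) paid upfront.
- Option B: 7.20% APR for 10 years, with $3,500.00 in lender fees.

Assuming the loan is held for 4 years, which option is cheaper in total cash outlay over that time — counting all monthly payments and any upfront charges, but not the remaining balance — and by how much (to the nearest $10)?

Option B by $16,240

Option A: monthly rate = 5.1%/12 = 0.0042500; payment = 148,000 × 0.0042500 / (1 − (1+0.0042500)^−84) = $2,098.78.
Option B: monthly rate = 7.2%/12 = 0.0060000; payment = 148,000 × 0.0060000 / (1 − (1+0.0060000)^−120) = $1,733.70.
Over 48 months: Option A costs 48 × $2,098.78 + $2,220.00 = $102,961.44; Option B costs 48 × $1,733.70 + $3,500.00 = $86,717.60.
Option B is cheaper by $102,961.44 − $86,717.60 = $16,243.84.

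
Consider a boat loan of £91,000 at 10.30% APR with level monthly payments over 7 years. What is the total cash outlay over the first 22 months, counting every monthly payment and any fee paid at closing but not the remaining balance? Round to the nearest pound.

At 10.30% the monthly rate is 0.0085833, so the payment is 91,000 × 0.0085833 / (1 − 1.0085833^−84) = £1,524.85.
Total outlay = 22 × £1,524.85 = £33,546.70.

£33,547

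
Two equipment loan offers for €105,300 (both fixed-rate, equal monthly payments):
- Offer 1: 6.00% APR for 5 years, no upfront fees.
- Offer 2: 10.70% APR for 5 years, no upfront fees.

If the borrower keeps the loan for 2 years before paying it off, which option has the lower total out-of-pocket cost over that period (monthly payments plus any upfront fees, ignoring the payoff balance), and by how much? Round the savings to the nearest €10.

Offer 1: monthly rate = 6%/12 = 0.0050000; payment = 105,300 × 0.0050000 / (1 − (1+0.0050000)^−60) = €2,035.74.
Offer 2: monthly rate = 10.7%/12 = 0.0089167; payment = 105,300 × 0.0089167 / (1 − (1+0.0089167)^−60) = €2,273.75.
Over 24 months: Offer 1 costs 24 × €2,035.74 = €48,857.76; Offer 2 costs 24 × €2,273.75 = €54,570.00.
Offer 1 is cheaper by €54,570.00 − €48,857.76 = €5,712.24.

Offer 1 by €5,710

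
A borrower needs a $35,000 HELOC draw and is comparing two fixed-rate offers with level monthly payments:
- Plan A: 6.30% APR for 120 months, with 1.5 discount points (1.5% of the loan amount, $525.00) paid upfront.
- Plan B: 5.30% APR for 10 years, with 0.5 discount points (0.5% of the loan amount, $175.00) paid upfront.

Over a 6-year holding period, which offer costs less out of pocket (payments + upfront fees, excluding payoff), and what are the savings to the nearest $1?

Plan A: at 6.30% the monthly rate is 0.0052500, so the payment is 35,000 × 0.0052500 / (1 − 1.0052500^−120) = $393.87.
Plan B: at 5.30% the monthly rate is 0.0044167, so the payment is 35,000 × 0.0044167 / (1 − 1.0044167^−120) = $376.38.
Over 72 months: Plan A costs 72 × $393.87 + $525.00 = $28,883.64; Plan B costs 72 × $376.38 + $175.00 = $27,274.36.
Plan B is cheaper by $28,883.64 − $27,274.36 = $1,609.28.

Plan B by $1,609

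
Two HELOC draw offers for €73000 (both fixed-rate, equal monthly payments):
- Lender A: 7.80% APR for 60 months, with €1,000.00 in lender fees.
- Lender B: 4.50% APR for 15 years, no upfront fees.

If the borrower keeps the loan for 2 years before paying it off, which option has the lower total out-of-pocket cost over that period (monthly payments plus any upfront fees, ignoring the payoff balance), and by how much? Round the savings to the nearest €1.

Lender A: monthly rate = 7.8%/12 = 0.0065000; payment = 73,000 × 0.0065000 / (1 − (1+0.0065000)^−60) = €1,473.20.
Lender B: monthly rate = 4.5%/12 = 0.0037500; payment = 73,000 × 0.0037500 / (1 − (1+0.0037500)^−180) = €558.45.
Over 24 months: Lender A costs 24 × €1,473.20 + €1,000.00 = €36,356.80; Lender B costs 24 × €558.45 = €13,402.80.
Lender B is cheaper by €36,356.80 − €13,402.80 = €22,954.00.

Lender B by €22,954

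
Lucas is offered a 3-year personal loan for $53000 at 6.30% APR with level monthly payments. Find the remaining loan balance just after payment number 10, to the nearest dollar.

$39,265

With monthly rate i = 6.3%/12 = 0.0052500, the balance after k of n payments is P · [(1+i)^n − (1+i)^k] / [(1+i)^n − 1].
(1+0.0052500)^36 = 1.20744385 and (1+0.0052500)^10 = 1.05375784, so the balance is 53,000 × (1.20744385 − 1.05375784) / (1.20744385 − 1) = $39,265.37.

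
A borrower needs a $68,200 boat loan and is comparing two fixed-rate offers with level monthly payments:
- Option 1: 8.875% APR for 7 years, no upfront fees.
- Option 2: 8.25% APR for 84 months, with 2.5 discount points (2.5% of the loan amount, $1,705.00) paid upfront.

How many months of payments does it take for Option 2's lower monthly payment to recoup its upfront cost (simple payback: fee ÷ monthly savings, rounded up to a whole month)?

80 months

Option 1: at 8.875% the monthly rate is 0.0073958, so the payment is 68,200 × 0.0073958 / (1 − 1.0073958^−84) = $1,092.95.
Option 2: at 8.25% the monthly rate is 0.0068750, so the payment is 68,200 × 0.0068750 / (1 − 1.0068750^−84) = $1,071.49.
Monthly savings = $1,092.95 − $1,071.49 = $21.46.
Break-even = $1,705.00 / $21.46 = 79.45 → 80 months.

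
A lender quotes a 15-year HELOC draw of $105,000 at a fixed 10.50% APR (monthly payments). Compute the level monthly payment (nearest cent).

Monthly rate = 10.5%/12 = 0.0087500; payment = 105,000 × 0.0087500 / (1 − (1+0.0087500)^−180) = $1,160.67.

$1,160.67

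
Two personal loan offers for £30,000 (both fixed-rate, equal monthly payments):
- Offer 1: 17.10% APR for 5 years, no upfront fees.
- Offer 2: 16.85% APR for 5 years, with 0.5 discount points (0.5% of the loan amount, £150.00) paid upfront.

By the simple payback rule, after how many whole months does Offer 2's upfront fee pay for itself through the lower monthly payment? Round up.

38 months

Offer 1: at 17.10% the monthly rate is 0.0142500, so the payment is 30,000 × 0.0142500 / (1 − 1.0142500^−60) = £747.19.
Offer 2: monthly rate = 16.85%/12 = 0.0140417; payment = 30,000 × 0.0140417 / (1 − (1+0.0140417)^−60) = £743.16.
Monthly savings = £747.19 − £743.16 = £4.03.
Break-even = £150.00 / £4.03 = 37.22 → 38 months.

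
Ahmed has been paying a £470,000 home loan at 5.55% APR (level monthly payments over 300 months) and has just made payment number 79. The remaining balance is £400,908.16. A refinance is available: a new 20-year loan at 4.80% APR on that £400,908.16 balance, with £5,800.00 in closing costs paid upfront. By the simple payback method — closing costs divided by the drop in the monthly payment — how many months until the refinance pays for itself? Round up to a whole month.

Current payment = 470,000 × 5.55%/12 / (1 − (1+0.0046250)^−300) = £2,900.26.
Refinanced payment = 400,908.16 × 0.0040000 / (1 − (1+0.0040000)^−240) = £2,601.72.
Monthly savings = £2,900.26 − £2,601.72 = £298.54.
Break-even = £5,800.00 / £298.54 = 19.43 → 20 months.

20 months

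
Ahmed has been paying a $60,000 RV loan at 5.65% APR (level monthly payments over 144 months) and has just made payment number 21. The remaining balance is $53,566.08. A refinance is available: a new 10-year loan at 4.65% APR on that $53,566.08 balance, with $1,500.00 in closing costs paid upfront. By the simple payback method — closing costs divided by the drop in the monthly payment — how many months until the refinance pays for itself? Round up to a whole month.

Current payment = 60,000 × 5.65%/12 / (1 − (1+0.0047083)^−144) = $574.70.
Refinanced payment = 53,566.08 × 0.0038750 / (1 − (1+0.0038750)^−120) = $559.03.
Monthly savings = $574.70 − $559.03 = $15.67.
Break-even = $1,500.00 / $15.67 = 95.72 → 96 months.

96 months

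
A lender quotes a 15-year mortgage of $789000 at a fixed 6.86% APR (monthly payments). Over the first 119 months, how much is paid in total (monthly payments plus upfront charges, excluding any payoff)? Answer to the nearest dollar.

At 6.86% the monthly rate is 0.0057167, so the payment is 789,000 × 0.0057167 / (1 − 1.0057167^−180) = $7,030.14.
Total outlay = 119 × $7,030.14 = $836,586.66.

$836,587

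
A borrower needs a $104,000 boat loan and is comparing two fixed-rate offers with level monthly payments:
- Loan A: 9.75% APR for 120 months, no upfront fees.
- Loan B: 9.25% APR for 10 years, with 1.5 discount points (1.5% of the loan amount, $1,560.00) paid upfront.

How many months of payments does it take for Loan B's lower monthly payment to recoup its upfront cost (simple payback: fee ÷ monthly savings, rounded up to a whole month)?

55 months

Loan A: monthly rate = 9.75%/12 = 0.0081250; payment = 104,000 × 0.0081250 / (1 − (1+0.0081250)^−120) = $1,360.01.
Loan B: monthly rate = 9.25%/12 = 0.0077083; payment = 104,000 × 0.0077083 / (1 − (1+0.0077083)^−120) = $1,331.54.
Monthly savings = $1,360.01 − $1,331.54 = $28.47.
Break-even = $1,560.00 / $28.47 = 54.79 → 55 months.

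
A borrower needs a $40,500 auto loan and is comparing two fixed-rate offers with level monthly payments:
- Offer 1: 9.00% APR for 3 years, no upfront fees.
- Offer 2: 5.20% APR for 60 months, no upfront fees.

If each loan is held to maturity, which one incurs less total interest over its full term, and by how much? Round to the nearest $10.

Offer 1: at 9.00% the monthly rate is 0.0075000, so the payment is 40,500 × 0.0075000 / (1 − 1.0075000^−36) = $1,287.89.
Total interest on Offer 1 = 36 × $1,287.89 − $40,500 = $5,864.04.
Offer 2: monthly rate = 5.2%/12 = 0.0043333; payment = 40,500 × 0.0043333 / (1 − (1+0.0043333)^−60) = $768.00.
Total interest on Offer 2 = 60 × $768.00 − $40,500 = $5,580.00.
Offer 2 is lower by $284.04.

Offer 2 by $280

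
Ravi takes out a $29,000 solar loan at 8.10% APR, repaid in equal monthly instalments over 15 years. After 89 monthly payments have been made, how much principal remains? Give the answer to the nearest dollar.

With monthly rate i = 8.1%/12 = 0.0067500, the balance after k of n payments is P · [(1+i)^n − (1+i)^k] / [(1+i)^n − 1].
(1+0.0067500)^180 = 3.35656368 and (1+0.0067500)^89 = 1.81980899, so the balance is 29,000 × (3.35656368 − 1.81980899) / (3.35656368 − 1) = $18,911.39.

$18,911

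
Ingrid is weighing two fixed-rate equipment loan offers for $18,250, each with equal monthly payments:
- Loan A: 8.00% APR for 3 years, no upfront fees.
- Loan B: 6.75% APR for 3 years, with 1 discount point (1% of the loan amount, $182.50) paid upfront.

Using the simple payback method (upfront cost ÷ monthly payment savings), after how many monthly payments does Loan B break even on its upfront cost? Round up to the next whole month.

18 months

Loan A: monthly rate = 8%/12 = 0.0066667; payment = 18,250 × 0.0066667 / (1 − (1+0.0066667)^−36) = $571.89.
Loan B: monthly rate = 6.75%/12 = 0.0056250; payment = 18,250 × 0.0056250 / (1 − (1+0.0056250)^−36) = $561.42.
Monthly savings = $571.89 − $561.42 = $10.47.
Break-even = $182.50 / $10.47 = 17.43 → 18 months.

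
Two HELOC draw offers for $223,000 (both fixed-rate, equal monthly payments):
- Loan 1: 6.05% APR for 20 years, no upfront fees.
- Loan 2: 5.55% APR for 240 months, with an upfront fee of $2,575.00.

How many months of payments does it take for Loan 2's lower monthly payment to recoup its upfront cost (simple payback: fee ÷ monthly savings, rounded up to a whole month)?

Loan 1: at 6.05% the monthly rate is 0.0050417, so the payment is 223,000 × 0.0050417 / (1 − 1.0050417^−240) = $1,604.08.
Loan 2: monthly rate = 5.55%/12 = 0.0046250; payment = 223,000 × 0.0046250 / (1 − (1+0.0046250)^−240) = $1,540.29.
Monthly savings = $1,604.08 − $1,540.29 = $63.79.
Break-even = $2,575.00 / $63.79 = 40.37 → 41 months.

41 months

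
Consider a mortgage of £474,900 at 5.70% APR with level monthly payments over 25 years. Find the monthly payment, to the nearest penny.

£2,973.29

Monthly rate = 5.7%/12 = 0.0047500; payment = 474,900 × 0.0047500 / (1 − (1+0.0047500)^−300) = £2,973.29.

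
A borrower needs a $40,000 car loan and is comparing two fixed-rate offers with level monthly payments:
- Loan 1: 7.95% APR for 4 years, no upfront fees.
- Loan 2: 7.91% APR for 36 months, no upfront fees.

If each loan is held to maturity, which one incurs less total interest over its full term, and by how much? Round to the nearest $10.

Loan 1: monthly rate = 7.95%/12 = 0.0066250; payment = 40,000 × 0.0066250 / (1 − (1+0.0066250)^−48) = $975.58.
Total interest on Loan 1 = 48 × $975.58 − $40,000 = $6,827.84.
Loan 2: monthly rate = 7.91%/12 = 0.0065917; payment = 40,000 × 0.0065917 / (1 − (1+0.0065917)^−36) = $1,251.79.
Total interest on Loan 2 = 36 × $1,251.79 − $40,000 = $5,064.44.
Loan 2 is lower by $1,763.40.

Loan 2 by $1,760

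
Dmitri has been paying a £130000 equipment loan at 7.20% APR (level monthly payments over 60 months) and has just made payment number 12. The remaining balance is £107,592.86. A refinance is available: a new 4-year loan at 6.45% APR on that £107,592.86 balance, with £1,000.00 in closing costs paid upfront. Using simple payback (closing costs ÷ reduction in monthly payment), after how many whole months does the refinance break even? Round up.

Current payment = 130,000 × 7.2%/12 / (1 − (1+0.0060000)^−60) = £2,586.44.
Refinanced payment = 107,592.86 × 0.0053750 / (1 − (1+0.0053750)^−48) = £2,549.08.
Monthly savings = £2,586.44 − £2,549.08 = £37.36.
Break-even = £1,000.00 / £37.36 = 26.77 → 27 months.

27 months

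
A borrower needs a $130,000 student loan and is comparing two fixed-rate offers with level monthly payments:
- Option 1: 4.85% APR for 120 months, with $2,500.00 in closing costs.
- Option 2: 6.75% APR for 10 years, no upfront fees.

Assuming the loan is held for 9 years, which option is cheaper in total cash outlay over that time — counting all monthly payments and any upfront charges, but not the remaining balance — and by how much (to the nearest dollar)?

Option 1: monthly rate = 4.85%/12 = 0.0040417; payment = 130,000 × 0.0040417 / (1 − (1+0.0040417)^−120) = $1,369.34.
Option 2: monthly rate = 6.75%/12 = 0.0056250; payment = 130,000 × 0.0056250 / (1 − (1+0.0056250)^−120) = $1,492.71.
Over 108 months: Option 1 costs 108 × $1,369.34 + $2,500.00 = $150,388.72; Option 2 costs 108 × $1,492.71 = $161,212.68.
Option 1 is cheaper by $161,212.68 − $150,388.72 = $10,823.96.

Option 1 by $10,824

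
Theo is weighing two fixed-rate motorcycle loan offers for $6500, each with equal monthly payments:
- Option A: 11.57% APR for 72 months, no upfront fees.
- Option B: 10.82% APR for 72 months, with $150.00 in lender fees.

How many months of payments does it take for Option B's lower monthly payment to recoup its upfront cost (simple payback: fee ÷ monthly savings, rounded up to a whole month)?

Option A: monthly rate = 11.57%/12 = 0.0096417; payment = 6,500 × 0.0096417 / (1 − (1+0.0096417)^−72) = $125.63.
Option B: monthly rate = 10.82%/12 = 0.0090167; payment = 6,500 × 0.0090167 / (1 − (1+0.0090167)^−72) = $123.12.
Monthly savings = $125.63 − $123.12 = $2.51.
Break-even = $150.00 / $2.51 = 59.76 → 60 months.

60 months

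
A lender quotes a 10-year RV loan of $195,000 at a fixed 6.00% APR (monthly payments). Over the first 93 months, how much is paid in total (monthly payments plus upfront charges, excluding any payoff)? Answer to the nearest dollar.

$201,336

At 6.00% the monthly rate is 0.0050000, so the payment is 195,000 × 0.0050000 / (1 − 1.0050000^−120) = $2,164.90.
Total outlay = 93 × $2,164.90 = $201,335.70.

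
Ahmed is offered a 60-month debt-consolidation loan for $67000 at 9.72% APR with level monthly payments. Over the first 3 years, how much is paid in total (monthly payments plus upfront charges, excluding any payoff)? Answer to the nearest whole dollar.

At 9.72% the monthly rate is 0.0081000, so the payment is 67,000 × 0.0081000 / (1 − 1.0081000^−60) = $1,414.34.
Total outlay = 36 × $1,414.34 = $50,916.24.

$50,916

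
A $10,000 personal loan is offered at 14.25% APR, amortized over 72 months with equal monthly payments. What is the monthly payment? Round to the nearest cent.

$207.40

At 14.25% the monthly rate is 0.0118750, so the payment is 10,000 × 0.0118750 / (1 − 1.0118750^−72) = $207.40.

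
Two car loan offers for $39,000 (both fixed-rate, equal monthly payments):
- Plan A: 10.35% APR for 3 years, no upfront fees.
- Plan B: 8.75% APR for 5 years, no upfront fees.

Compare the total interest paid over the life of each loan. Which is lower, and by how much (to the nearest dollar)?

Plan A by $2,757

Plan A: monthly rate = 10.35%/12 = 0.0086250; payment = 39,000 × 0.0086250 / (1 − (1+0.0086250)^−36) = $1,264.84.
Total interest on Plan A = 36 × $1,264.84 − $39,000 = $6,534.24.
Plan B: at 8.75% the monthly rate is 0.0072917, so the payment is 39,000 × 0.0072917 / (1 − 1.0072917^−60) = $804.85.
Total interest on Plan B = 60 × $804.85 − $39,000 = $9,291.00.
Plan A is lower by $2,756.76.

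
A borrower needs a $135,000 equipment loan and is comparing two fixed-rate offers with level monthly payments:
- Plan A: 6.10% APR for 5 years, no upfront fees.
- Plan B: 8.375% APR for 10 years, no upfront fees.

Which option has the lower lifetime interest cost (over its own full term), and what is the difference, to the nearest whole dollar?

Plan A by $42,803

Plan A: monthly rate = 6.1%/12 = 0.0050833; payment = 135,000 × 0.0050833 / (1 − (1+0.0050833)^−60) = $2,616.21.
Total interest on Plan A = 60 × $2,616.21 − $135,000 = $21,972.60.
Plan B: monthly rate = 8.375%/12 = 0.0069792; payment = 135,000 × 0.0069792 / (1 − (1+0.0069792)^−120) = $1,664.80.
Total interest on Plan B = 120 × $1,664.80 − $135,000 = $64,776.00.
Plan A is lower by $42,803.40.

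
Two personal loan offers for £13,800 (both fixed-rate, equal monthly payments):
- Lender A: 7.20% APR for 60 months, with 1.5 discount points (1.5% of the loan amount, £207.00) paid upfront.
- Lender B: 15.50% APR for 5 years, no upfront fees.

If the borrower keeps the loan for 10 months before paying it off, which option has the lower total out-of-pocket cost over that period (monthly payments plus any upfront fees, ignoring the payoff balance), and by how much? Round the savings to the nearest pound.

Lender A: monthly rate = 7.2%/12 = 0.0060000; payment = 13,800 × 0.0060000 / (1 − (1+0.0060000)^−60) = £274.56.
Lender B: at 15.50% the monthly rate is 0.0129167, so the payment is 13,800 × 0.0129167 / (1 − 1.0129167^−60) = £331.93.
Over 10 months: Lender A costs 10 × £274.56 + £207.00 = £2,952.60; Lender B costs 10 × £331.93 = £3,319.30.
Lender A is cheaper by £3,319.30 − £2,952.60 = £366.70.

Lender A by £367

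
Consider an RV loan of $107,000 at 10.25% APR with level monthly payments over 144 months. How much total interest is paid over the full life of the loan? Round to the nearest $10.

$79,370

Monthly rate = 10.25%/12 = 0.0085417; payment = 107,000 × 0.0085417 / (1 − (1+0.0085417)^−144) = $1,294.23.
Total paid = 144 × $1,294.23 = $186,369.12; interest = $186,369.12 − $107,000 = $79,369.12.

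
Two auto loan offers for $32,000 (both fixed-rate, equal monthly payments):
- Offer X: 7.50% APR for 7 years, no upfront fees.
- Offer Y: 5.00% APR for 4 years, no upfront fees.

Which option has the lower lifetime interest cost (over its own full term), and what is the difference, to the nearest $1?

Offer Y by $5,856

Offer X: at 7.50% the monthly rate is 0.0062500, so the payment is 32,000 × 0.0062500 / (1 − 1.0062500^−84) = $490.82.
Total interest on Offer X = 84 × $490.82 − $32,000 = $9,228.88.
Offer Y: at 5.00% the monthly rate is 0.0041667, so the payment is 32,000 × 0.0041667 / (1 − 1.0041667^−48) = $736.94.
Total interest on Offer Y = 48 × $736.94 − $32,000 = $3,373.12.
Offer Y is lower by $5,855.76.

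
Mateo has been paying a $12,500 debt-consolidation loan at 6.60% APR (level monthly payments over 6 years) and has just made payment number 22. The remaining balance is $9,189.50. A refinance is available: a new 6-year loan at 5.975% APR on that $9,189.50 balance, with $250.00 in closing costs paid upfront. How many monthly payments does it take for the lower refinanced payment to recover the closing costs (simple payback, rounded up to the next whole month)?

5 months

Current payment = 12,500 × 6.6%/12 / (1 − (1+0.0055000)^−72) = $210.72.
Refinanced payment = 9,189.50 × 0.0049792 / (1 − (1+0.0049792)^−72) = $152.19.
Monthly savings = $210.72 − $152.19 = $58.53.
Break-even = $250.00 / $58.53 = 4.27 → 5 months.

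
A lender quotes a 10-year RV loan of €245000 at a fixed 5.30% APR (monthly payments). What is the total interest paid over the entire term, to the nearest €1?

€71,162

At 5.30% the monthly rate is 0.0044167, so the payment is 245,000 × 0.0044167 / (1 − 1.0044167^−120) = €2,634.68.
Total paid = 120 × €2,634.68 = €316,161.60; interest = €316,161.60 − €245,000 = €71,161.60.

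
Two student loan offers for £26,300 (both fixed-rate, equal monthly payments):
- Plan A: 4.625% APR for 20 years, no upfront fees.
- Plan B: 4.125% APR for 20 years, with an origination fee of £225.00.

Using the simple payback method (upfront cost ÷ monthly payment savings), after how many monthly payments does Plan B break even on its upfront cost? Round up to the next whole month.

32 months

Plan A: at 4.625% the monthly rate is 0.0038542, so the payment is 26,300 × 0.0038542 / (1 − 1.0038542^−240) = £168.17.
Plan B: monthly rate = 4.125%/12 = 0.0034375; payment = 26,300 × 0.0034375 / (1 − (1+0.0034375)^−240) = £161.11.
Monthly savings = £168.17 − £161.11 = £7.06.
Break-even = £225.00 / £7.06 = 31.87 → 32 months.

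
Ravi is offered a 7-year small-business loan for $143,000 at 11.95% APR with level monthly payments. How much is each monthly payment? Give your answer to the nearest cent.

$2,520.52

At 11.95% the monthly rate is 0.0099583, so the payment is 143,000 × 0.0099583 / (1 − 1.0099583^−84) = $2,520.52.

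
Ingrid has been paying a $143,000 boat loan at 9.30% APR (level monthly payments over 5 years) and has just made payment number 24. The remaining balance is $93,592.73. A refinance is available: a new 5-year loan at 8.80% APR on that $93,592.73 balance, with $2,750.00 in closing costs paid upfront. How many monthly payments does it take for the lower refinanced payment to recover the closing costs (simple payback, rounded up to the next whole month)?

Current payment = 143,000 × 9.3%/12 / (1 − (1+0.0077500)^−60) = $2,989.31.
Refinanced payment = 93,592.73 × 0.0073333 / (1 − (1+0.0073333)^−60) = $1,933.76.
Monthly savings = $2,989.31 − $1,933.76 = $1,055.55.
Break-even = $2,750.00 / $1,055.55 = 2.61 → 3 months.

3 months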